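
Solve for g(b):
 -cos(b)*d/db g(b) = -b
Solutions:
 g(b) = C1 + Integral(b/cos(b), b)


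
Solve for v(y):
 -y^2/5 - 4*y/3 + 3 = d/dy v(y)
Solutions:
 v(y) = C1 - y^3/15 - 2*y^2/3 + 3*y


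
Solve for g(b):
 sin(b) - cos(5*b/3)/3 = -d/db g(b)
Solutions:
 g(b) = C1 + sin(5*b/3)/5 + cos(b)


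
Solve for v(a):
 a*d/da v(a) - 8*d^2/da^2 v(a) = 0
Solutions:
 v(a) = C1 + C2*erfi(a/4)


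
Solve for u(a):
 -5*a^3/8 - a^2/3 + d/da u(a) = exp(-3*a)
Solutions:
 u(a) = C1 + 5*a^4/32 + a^3/9 - exp(-3*a)/3


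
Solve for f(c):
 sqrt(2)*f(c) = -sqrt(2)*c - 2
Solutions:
 f(c) = -c - sqrt(2)


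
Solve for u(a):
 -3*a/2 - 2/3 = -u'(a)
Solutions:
 u(a) = C1 + 3*a^2/4 + 2*a/3


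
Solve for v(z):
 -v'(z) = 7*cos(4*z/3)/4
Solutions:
 v(z) = C1 - 21*sin(4*z/3)/16


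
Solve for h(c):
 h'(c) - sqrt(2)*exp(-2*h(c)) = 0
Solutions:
 h(c) = log(-sqrt(C1 + 2*sqrt(2)*c))
 h(c) = log(C1 + 2*sqrt(2)*c)/2


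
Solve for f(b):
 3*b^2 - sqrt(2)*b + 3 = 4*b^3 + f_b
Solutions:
 f(b) = C1 - b^4 + b^3 - sqrt(2)*b^2/2 + 3*b


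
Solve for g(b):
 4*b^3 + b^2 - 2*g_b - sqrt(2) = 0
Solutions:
 g(b) = C1 + b^4/2 + b^3/6 - sqrt(2)*b/2


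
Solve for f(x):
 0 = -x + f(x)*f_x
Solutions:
 f(x) = -sqrt(C1 + x^2)
 f(x) = sqrt(C1 + x^2)


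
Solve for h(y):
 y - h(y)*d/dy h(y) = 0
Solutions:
 h(y) = -sqrt(C1 + y^2)
 h(y) = sqrt(C1 + y^2)


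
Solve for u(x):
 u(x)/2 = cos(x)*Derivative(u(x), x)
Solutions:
 u(x) = C1*(sin(x) + 1)^(1/4)/(sin(x) - 1)^(1/4)


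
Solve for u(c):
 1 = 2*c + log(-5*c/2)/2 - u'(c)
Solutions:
 u(c) = C1 + c^2 + c*log(-c)/2 + c*(-3/2 - log(2) + log(10)/2)


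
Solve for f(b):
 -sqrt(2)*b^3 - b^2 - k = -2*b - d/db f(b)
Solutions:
 f(b) = C1 + sqrt(2)*b^4/4 + b^3/3 - b^2 + b*k


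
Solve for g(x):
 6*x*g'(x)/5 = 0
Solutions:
 g(x) = C1


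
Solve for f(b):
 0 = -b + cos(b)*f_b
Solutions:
 f(b) = C1 + Integral(b/cos(b), b)


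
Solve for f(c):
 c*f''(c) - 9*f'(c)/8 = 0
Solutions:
 f(c) = C1 + C2*c^(17/8)


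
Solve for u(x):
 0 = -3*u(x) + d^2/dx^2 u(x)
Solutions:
 u(x) = C1*exp(-sqrt(3)*x) + C2*exp(sqrt(3)*x)


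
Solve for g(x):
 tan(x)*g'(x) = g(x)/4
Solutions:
 g(x) = C1*sin(x)^(1/4)


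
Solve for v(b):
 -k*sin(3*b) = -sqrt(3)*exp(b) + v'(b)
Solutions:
 v(b) = C1 + k*cos(3*b)/3 + sqrt(3)*exp(b)


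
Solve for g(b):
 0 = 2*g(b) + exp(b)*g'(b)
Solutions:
 g(b) = C1*exp(2*exp(-b))


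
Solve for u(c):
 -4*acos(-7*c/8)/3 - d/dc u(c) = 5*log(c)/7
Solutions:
 u(c) = C1 - 5*c*log(c)/7 - 4*c*acos(-7*c/8)/3 + 5*c/7 - 4*sqrt(64 - 49*c^2)/21


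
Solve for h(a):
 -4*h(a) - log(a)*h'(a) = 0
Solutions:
 h(a) = C1*exp(-4*li(a))


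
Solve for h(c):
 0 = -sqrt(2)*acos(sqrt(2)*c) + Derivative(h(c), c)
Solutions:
 h(c) = C1 + sqrt(2)*(c*acos(sqrt(2)*c) - sqrt(2)*sqrt(1 - 2*c^2)/2)


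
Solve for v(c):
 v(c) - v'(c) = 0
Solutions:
 v(c) = C1*exp(c)


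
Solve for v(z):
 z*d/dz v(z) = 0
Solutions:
 v(z) = C1


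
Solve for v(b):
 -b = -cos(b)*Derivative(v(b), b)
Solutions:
 v(b) = C1 + Integral(b/cos(b), b)


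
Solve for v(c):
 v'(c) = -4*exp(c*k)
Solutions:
 v(c) = C1 - 4*exp(c*k)/k


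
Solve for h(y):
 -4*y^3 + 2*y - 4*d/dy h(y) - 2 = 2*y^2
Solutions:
 h(y) = C1 - y^4/4 - y^3/6 + y^2/4 - y/2


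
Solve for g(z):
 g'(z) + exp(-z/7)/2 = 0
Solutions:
 g(z) = C1 + 7*exp(-z/7)/2


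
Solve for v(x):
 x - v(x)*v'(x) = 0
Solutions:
 v(x) = -sqrt(C1 + x^2)
 v(x) = sqrt(C1 + x^2)


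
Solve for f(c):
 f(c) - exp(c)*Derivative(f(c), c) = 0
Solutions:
 f(c) = C1*exp(-exp(-c))


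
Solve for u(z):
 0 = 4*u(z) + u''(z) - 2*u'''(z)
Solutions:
 u(z) = C1*exp(z*(-(12*sqrt(327) + 217)^(1/3) - 1/(12*sqrt(327) + 217)^(1/3) + 2)/12)*sin(sqrt(3)*z*(-(12*sqrt(327) + 217)^(1/3) + (12*sqrt(327) + 217)^(-1/3))/12) + C2*exp(z*(-(12*sqrt(327) + 217)^(1/3) - 1/(12*sqrt(327) + 217)^(1/3) + 2)/12)*cos(sqrt(3)*z*(-(12*sqrt(327) + 217)^(1/3) + (12*sqrt(327) + 217)^(-1/3))/12) + C3*exp(z*((12*sqrt(327) + 217)^(-1/3) + 1 + (12*sqrt(327) + 217)^(1/3))/6)


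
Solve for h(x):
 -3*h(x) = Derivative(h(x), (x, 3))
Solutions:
 h(x) = C3*exp(-3^(1/3)*x) + (C1*sin(3^(5/6)*x/2) + C2*cos(3^(5/6)*x/2))*exp(3^(1/3)*x/2)


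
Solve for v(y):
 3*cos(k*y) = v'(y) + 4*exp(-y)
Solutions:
 v(y) = C1 + 4*exp(-y) + 3*sin(k*y)/k


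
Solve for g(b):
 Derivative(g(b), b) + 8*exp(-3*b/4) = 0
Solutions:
 g(b) = C1 + 32*exp(-3*b/4)/3


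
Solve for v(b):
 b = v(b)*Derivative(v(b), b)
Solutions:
 v(b) = -sqrt(C1 + b^2)
 v(b) = sqrt(C1 + b^2)


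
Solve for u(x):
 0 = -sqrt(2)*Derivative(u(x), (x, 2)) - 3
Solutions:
 u(x) = C1 + C2*x - 3*sqrt(2)*x^2/4


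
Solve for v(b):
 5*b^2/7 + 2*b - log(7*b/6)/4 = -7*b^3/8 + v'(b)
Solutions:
 v(b) = C1 + 7*b^4/32 + 5*b^3/21 + b^2 - b*log(b)/4 - b*log(7)/4 + b/4 + b*log(6)/4


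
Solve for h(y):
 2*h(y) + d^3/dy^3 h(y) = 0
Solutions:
 h(y) = C3*exp(-2^(1/3)*y) + (C1*sin(2^(1/3)*sqrt(3)*y/2) + C2*cos(2^(1/3)*sqrt(3)*y/2))*exp(2^(1/3)*y/2)


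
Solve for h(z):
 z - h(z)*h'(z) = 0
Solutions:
 h(z) = -sqrt(C1 + z^2)
 h(z) = sqrt(C1 + z^2)


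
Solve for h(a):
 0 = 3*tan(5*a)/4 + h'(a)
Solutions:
 h(a) = C1 + 3*log(cos(5*a))/20


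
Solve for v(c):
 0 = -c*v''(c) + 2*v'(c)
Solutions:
 v(c) = C1 + C2*c^3


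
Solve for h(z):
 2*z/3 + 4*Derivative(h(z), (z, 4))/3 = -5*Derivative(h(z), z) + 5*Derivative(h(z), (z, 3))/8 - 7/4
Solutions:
 h(z) = C1 + C2*exp(z*(5*5^(2/3)/(64*sqrt(36714) + 12263)^(1/3) + 10 + 5^(1/3)*(64*sqrt(36714) + 12263)^(1/3))/64)*sin(sqrt(3)*5^(1/3)*z*(-(64*sqrt(36714) + 12263)^(1/3) + 5*5^(1/3)/(64*sqrt(36714) + 12263)^(1/3))/64) + C3*exp(z*(5*5^(2/3)/(64*sqrt(36714) + 12263)^(1/3) + 10 + 5^(1/3)*(64*sqrt(36714) + 12263)^(1/3))/64)*cos(sqrt(3)*5^(1/3)*z*(-(64*sqrt(36714) + 12263)^(1/3) + 5*5^(1/3)/(64*sqrt(36714) + 12263)^(1/3))/64) + C4*exp(z*(-5^(1/3)*(64*sqrt(36714) + 12263)^(1/3) - 5*5^(2/3)/(64*sqrt(36714) + 12263)^(1/3) + 5)/32) - z^2/15 - 7*z/20


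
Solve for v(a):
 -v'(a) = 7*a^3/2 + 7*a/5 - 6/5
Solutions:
 v(a) = C1 - 7*a^4/8 - 7*a^2/10 + 6*a/5


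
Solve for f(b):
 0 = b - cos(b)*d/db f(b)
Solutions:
 f(b) = C1 + Integral(b/cos(b), b)


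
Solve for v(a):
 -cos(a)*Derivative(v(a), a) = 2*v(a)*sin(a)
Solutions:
 v(a) = C1*cos(a)^2


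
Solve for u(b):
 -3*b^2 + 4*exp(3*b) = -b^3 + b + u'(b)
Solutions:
 u(b) = C1 + b^4/4 - b^3 - b^2/2 + 4*exp(3*b)/3


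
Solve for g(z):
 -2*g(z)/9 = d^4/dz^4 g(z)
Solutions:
 g(z) = (C1*sin(2^(3/4)*sqrt(3)*z/6) + C2*cos(2^(3/4)*sqrt(3)*z/6))*exp(-2^(3/4)*sqrt(3)*z/6) + (C3*sin(2^(3/4)*sqrt(3)*z/6) + C4*cos(2^(3/4)*sqrt(3)*z/6))*exp(2^(3/4)*sqrt(3)*z/6)


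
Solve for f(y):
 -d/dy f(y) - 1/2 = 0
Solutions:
 f(y) = C1 - y/2


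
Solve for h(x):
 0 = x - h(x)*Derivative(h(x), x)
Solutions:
 h(x) = -sqrt(C1 + x^2)
 h(x) = sqrt(C1 + x^2)


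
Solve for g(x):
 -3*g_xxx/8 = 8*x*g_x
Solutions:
 g(x) = C1 + Integral(C2*airyai(-4*3^(2/3)*x/3) + C3*airybi(-4*3^(2/3)*x/3), x)


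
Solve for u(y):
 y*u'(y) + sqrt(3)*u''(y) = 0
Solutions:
 u(y) = C1 + C2*erf(sqrt(2)*3^(3/4)*y/6)


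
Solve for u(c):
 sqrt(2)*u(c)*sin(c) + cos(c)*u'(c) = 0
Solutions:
 u(c) = C1*cos(c)^(sqrt(2))


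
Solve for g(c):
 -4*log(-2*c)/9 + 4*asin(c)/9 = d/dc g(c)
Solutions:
 g(c) = C1 - 4*c*log(-c)/9 + 4*c*asin(c)/9 - 4*c*log(2)/9 + 4*c/9 + 4*sqrt(1 - c^2)/9


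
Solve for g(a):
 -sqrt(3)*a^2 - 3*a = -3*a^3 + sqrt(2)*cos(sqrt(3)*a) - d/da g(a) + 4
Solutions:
 g(a) = C1 - 3*a^4/4 + sqrt(3)*a^3/3 + 3*a^2/2 + 4*a + sqrt(6)*sin(sqrt(3)*a)/3


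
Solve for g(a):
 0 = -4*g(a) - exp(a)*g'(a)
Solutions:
 g(a) = C1*exp(4*exp(-a))


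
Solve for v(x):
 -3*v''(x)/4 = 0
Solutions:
 v(x) = C1 + C2*x


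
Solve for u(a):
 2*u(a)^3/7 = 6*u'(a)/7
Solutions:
 u(a) = -sqrt(6)*sqrt(-1/(C1 + a))/2
 u(a) = sqrt(6)*sqrt(-1/(C1 + a))/2


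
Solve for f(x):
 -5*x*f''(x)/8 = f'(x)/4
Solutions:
 f(x) = C1 + C2*x^(3/5)


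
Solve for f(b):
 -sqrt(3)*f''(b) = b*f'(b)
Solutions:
 f(b) = C1 + C2*erf(sqrt(2)*3^(3/4)*b/6)


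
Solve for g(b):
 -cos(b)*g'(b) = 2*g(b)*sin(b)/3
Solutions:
 g(b) = C1*cos(b)^(2/3)


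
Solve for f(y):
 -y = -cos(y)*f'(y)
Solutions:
 f(y) = C1 + Integral(y/cos(y), y)


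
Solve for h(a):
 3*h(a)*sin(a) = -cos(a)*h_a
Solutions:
 h(a) = C1*cos(a)^3


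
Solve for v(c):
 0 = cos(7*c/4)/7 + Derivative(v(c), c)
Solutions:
 v(c) = C1 - 4*sin(7*c/4)/49


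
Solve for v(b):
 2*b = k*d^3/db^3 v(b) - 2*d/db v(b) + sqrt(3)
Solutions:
 v(b) = C1 + C2*exp(-sqrt(2)*b*sqrt(1/k)) + C3*exp(sqrt(2)*b*sqrt(1/k)) - b^2/2 + sqrt(3)*b/2


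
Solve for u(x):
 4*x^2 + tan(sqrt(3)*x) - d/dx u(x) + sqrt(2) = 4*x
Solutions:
 u(x) = C1 + 4*x^3/3 - 2*x^2 + sqrt(2)*x - sqrt(3)*log(cos(sqrt(3)*x))/3


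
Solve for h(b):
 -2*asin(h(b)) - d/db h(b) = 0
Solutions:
 Integral(1/asin(_y), (_y, h(b))) = C1 - 2*b


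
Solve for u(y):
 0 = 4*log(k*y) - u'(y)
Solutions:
 u(y) = C1 + 4*y*log(k*y) - 4*y


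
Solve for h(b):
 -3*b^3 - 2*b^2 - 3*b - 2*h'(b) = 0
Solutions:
 h(b) = C1 - 3*b^4/8 - b^3/3 - 3*b^2/4


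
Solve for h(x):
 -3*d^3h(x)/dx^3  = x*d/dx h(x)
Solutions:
 h(x) = C1 + Integral(C2*airyai(-3^(2/3)*x/3) + C3*airybi(-3^(2/3)*x/3), x)


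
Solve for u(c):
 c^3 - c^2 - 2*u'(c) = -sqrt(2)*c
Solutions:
 u(c) = C1 + c^4/8 - c^3/6 + sqrt(2)*c^2/4


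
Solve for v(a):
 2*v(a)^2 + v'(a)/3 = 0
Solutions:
 v(a) = 1/(C1 + 6*a)


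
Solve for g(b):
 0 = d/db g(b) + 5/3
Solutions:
 g(b) = C1 - 5*b/3


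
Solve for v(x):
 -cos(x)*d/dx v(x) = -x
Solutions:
 v(x) = C1 + Integral(x/cos(x), x)


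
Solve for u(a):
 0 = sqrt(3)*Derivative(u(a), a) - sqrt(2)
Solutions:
 u(a) = C1 + sqrt(6)*a/3


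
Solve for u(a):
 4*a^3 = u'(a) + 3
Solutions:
 u(a) = C1 + a^4 - 3*a


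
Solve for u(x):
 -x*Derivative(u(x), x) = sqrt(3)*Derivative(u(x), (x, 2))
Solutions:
 u(x) = C1 + C2*erf(sqrt(2)*3^(3/4)*x/6)


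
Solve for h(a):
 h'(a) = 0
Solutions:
 h(a) = C1


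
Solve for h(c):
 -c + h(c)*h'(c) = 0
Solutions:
 h(c) = -sqrt(C1 + c^2)
 h(c) = sqrt(C1 + c^2)


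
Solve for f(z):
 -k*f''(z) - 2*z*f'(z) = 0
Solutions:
 f(z) = C1 + C2*sqrt(k)*erf(z*sqrt(1/k))


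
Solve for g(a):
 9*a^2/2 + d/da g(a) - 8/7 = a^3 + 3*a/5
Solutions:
 g(a) = C1 + a^4/4 - 3*a^3/2 + 3*a^2/10 + 8*a/7


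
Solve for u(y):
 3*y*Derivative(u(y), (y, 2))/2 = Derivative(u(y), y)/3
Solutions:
 u(y) = C1 + C2*y^(11/9)


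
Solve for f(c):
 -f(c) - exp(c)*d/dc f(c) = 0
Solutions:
 f(c) = C1*exp(exp(-c))


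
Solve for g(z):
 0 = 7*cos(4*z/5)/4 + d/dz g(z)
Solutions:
 g(z) = C1 - 35*sin(4*z/5)/16


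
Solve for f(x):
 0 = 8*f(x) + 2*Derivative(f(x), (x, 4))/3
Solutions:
 f(x) = (C1*sin(3^(1/4)*x) + C2*cos(3^(1/4)*x))*exp(-3^(1/4)*x) + (C3*sin(3^(1/4)*x) + C4*cos(3^(1/4)*x))*exp(3^(1/4)*x)


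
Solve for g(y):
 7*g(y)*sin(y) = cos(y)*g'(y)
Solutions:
 g(y) = C1/cos(y)^7


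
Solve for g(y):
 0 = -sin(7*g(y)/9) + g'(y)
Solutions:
 -y + 9*log(cos(7*g(y)/9) - 1)/14 - 9*log(cos(7*g(y)/9) + 1)/14 = C1


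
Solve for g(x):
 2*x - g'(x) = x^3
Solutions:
 g(x) = C1 - x^4/4 + x^2


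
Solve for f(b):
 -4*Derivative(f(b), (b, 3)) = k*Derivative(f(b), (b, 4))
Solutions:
 f(b) = C1 + C2*b + C3*b^2 + C4*exp(-4*b/k)


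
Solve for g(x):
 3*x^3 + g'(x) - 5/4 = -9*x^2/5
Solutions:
 g(x) = C1 - 3*x^4/4 - 3*x^3/5 + 5*x/4


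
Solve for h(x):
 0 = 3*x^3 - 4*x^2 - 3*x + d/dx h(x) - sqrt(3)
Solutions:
 h(x) = C1 - 3*x^4/4 + 4*x^3/3 + 3*x^2/2 + sqrt(3)*x


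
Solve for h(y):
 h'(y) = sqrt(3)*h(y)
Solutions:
 h(y) = C1*exp(sqrt(3)*y)


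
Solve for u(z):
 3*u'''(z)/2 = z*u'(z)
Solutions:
 u(z) = C1 + Integral(C2*airyai(2^(1/3)*3^(2/3)*z/3) + C3*airybi(2^(1/3)*3^(2/3)*z/3), z)


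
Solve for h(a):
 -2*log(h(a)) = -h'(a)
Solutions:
 li(h(a)) = C1 + 2*a


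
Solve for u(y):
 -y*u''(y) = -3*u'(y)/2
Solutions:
 u(y) = C1 + C2*y^(5/2)


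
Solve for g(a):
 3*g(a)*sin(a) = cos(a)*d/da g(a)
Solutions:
 g(a) = C1/cos(a)^3


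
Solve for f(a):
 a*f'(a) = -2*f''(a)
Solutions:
 f(a) = C1 + C2*erf(a/2)


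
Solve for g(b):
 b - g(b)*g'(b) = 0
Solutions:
 g(b) = -sqrt(C1 + b^2)
 g(b) = sqrt(C1 + b^2)


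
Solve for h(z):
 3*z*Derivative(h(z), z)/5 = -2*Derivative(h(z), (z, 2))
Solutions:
 h(z) = C1 + C2*erf(sqrt(15)*z/10)


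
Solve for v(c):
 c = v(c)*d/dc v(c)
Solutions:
 v(c) = -sqrt(C1 + c^2)
 v(c) = sqrt(C1 + c^2)


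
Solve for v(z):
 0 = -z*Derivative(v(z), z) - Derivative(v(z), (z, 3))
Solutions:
 v(z) = C1 + Integral(C2*airyai(-z) + C3*airybi(-z), z)


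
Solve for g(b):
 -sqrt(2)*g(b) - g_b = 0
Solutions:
 g(b) = C1*exp(-sqrt(2)*b)


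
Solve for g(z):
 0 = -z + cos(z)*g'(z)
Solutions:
 g(z) = C1 + Integral(z/cos(z), z)


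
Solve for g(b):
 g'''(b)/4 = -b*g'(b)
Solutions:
 g(b) = C1 + Integral(C2*airyai(-2^(2/3)*b) + C3*airybi(-2^(2/3)*b), b)


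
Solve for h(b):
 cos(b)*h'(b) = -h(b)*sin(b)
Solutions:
 h(b) = C1*cos(b)


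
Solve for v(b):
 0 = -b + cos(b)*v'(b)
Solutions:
 v(b) = C1 + Integral(b/cos(b), b)


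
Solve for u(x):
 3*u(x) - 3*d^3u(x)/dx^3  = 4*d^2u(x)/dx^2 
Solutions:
 u(x) = C1*exp(-x*(32*2^(1/3)/(27*sqrt(473) + 601)^(1/3) + 16 + 2^(2/3)*(27*sqrt(473) + 601)^(1/3))/36)*sin(2^(1/3)*sqrt(3)*x*(-2^(1/3)*(27*sqrt(473) + 601)^(1/3) + 32/(27*sqrt(473) + 601)^(1/3))/36) + C2*exp(-x*(32*2^(1/3)/(27*sqrt(473) + 601)^(1/3) + 16 + 2^(2/3)*(27*sqrt(473) + 601)^(1/3))/36)*cos(2^(1/3)*sqrt(3)*x*(-2^(1/3)*(27*sqrt(473) + 601)^(1/3) + 32/(27*sqrt(473) + 601)^(1/3))/36) + C3*exp(x*(-8 + 32*2^(1/3)/(27*sqrt(473) + 601)^(1/3) + 2^(2/3)*(27*sqrt(473) + 601)^(1/3))/18)


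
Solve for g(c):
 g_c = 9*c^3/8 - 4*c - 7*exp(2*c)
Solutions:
 g(c) = C1 + 9*c^4/32 - 2*c^2 - 7*exp(2*c)/2


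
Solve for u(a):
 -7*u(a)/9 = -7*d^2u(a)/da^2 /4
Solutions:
 u(a) = C1*exp(-2*a/3) + C2*exp(2*a/3)


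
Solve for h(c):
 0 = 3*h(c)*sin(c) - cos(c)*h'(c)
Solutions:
 h(c) = C1/cos(c)^3


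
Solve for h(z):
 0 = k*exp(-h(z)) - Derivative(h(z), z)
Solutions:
 h(z) = log(C1 + k*z)


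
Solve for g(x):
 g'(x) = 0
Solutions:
 g(x) = C1


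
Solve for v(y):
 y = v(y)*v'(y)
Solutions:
 v(y) = -sqrt(C1 + y^2)
 v(y) = sqrt(C1 + y^2)


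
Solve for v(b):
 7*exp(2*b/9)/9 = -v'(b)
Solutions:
 v(b) = C1 - 7*exp(2*b/9)/2


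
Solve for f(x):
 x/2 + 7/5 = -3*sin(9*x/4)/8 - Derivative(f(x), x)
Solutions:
 f(x) = C1 - x^2/4 - 7*x/5 + cos(9*x/4)/6


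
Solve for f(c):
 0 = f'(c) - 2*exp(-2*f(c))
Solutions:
 f(c) = log(-sqrt(C1 + 4*c))
 f(c) = log(C1 + 4*c)/2


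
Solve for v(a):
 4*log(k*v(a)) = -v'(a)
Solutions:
 li(k*v(a))/k = C1 - 4*a


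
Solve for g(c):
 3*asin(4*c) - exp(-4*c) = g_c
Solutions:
 g(c) = C1 + 3*c*asin(4*c) + 3*sqrt(1 - 16*c^2)/4 + exp(-4*c)/4


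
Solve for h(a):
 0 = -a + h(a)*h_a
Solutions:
 h(a) = -sqrt(C1 + a^2)
 h(a) = sqrt(C1 + a^2)


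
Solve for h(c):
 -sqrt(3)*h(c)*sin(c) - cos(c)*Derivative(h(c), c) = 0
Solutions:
 h(c) = C1*cos(c)^(sqrt(3))


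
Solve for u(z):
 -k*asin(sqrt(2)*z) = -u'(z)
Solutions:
 u(z) = C1 + k*(z*asin(sqrt(2)*z) + sqrt(2)*sqrt(1 - 2*z^2)/2)


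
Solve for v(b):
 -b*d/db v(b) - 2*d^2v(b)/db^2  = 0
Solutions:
 v(b) = C1 + C2*erf(b/2)


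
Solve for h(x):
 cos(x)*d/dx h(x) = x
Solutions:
 h(x) = C1 + Integral(x/cos(x), x)


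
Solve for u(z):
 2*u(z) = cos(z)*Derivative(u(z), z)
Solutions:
 u(z) = C1*(sin(z) + 1)/(sin(z) - 1)


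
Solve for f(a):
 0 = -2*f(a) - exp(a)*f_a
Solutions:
 f(a) = C1*exp(2*exp(-a))


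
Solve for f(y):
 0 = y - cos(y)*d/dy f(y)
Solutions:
 f(y) = C1 + Integral(y/cos(y), y)


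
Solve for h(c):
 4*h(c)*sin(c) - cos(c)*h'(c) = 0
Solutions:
 h(c) = C1/cos(c)^4


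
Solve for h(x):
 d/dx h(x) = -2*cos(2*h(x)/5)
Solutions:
 2*x - 5*log(sin(2*h(x)/5) - 1)/4 + 5*log(sin(2*h(x)/5) + 1)/4 = C1


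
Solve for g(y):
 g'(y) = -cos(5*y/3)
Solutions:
 g(y) = C1 - 3*sin(5*y/3)/5


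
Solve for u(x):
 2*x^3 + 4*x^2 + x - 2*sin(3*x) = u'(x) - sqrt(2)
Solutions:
 u(x) = C1 + x^4/2 + 4*x^3/3 + x^2/2 + sqrt(2)*x + 2*cos(3*x)/3


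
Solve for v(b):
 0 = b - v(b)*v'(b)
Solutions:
 v(b) = -sqrt(C1 + b^2)
 v(b) = sqrt(C1 + b^2)


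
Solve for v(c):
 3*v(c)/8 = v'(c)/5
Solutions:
 v(c) = C1*exp(15*c/8)


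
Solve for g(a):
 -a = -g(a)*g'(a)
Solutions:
 g(a) = -sqrt(C1 + a^2)
 g(a) = sqrt(C1 + a^2)


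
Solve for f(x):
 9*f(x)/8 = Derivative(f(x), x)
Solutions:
 f(x) = C1*exp(9*x/8)


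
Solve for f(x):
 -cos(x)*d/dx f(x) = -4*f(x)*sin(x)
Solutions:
 f(x) = C1/cos(x)^4


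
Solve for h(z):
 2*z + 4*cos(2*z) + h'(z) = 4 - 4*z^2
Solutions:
 h(z) = C1 - 4*z^3/3 - z^2 + 4*z - 4*sin(z)*cos(z)


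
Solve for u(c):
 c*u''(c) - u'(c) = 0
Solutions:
 u(c) = C1 + C2*c^2


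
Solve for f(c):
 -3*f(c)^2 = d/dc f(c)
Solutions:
 f(c) = 1/(C1 + 3*c)


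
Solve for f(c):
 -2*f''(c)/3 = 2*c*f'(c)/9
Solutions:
 f(c) = C1 + C2*erf(sqrt(6)*c/6)


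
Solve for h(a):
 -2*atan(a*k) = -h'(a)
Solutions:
 h(a) = C1 + 2*Piecewise((a*atan(a*k) - log(a^2*k^2 + 1)/(2*k), Ne(k, 0)), (0, True))


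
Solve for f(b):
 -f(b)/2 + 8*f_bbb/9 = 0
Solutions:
 f(b) = C3*exp(6^(2/3)*b/4) + (C1*sin(3*2^(2/3)*3^(1/6)*b/8) + C2*cos(3*2^(2/3)*3^(1/6)*b/8))*exp(-6^(2/3)*b/8)


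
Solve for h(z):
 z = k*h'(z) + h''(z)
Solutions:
 h(z) = C1 + C2*exp(-k*z) + z^2/(2*k) - z/k^2


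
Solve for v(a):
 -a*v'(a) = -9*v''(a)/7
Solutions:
 v(a) = C1 + C2*erfi(sqrt(14)*a/6)


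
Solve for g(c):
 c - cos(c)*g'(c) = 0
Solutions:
 g(c) = C1 + Integral(c/cos(c), c)


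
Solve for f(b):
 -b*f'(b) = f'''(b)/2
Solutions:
 f(b) = C1 + Integral(C2*airyai(-2^(1/3)*b) + C3*airybi(-2^(1/3)*b), b)


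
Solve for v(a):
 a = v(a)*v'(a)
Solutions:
 v(a) = -sqrt(C1 + a^2)
 v(a) = sqrt(C1 + a^2)


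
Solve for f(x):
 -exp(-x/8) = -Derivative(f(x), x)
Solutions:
 f(x) = C1 - 8*exp(-x/8)


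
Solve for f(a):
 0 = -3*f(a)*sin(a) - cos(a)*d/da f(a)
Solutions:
 f(a) = C1*cos(a)^3


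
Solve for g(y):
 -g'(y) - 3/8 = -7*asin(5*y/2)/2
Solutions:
 g(y) = C1 + 7*y*asin(5*y/2)/2 - 3*y/8 + 7*sqrt(4 - 25*y^2)/10


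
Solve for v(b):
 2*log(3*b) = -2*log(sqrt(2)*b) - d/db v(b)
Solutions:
 v(b) = C1 - 4*b*log(b) - b*log(18) + 4*b


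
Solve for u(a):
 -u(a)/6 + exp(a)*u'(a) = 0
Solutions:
 u(a) = C1*exp(-exp(-a)/6)


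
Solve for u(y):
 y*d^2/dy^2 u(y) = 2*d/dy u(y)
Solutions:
 u(y) = C1 + C2*y^3


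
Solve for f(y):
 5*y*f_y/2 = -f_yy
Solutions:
 f(y) = C1 + C2*erf(sqrt(5)*y/2)


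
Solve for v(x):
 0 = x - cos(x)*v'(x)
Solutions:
 v(x) = C1 + Integral(x/cos(x), x)


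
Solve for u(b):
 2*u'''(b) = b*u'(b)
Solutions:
 u(b) = C1 + Integral(C2*airyai(2^(2/3)*b/2) + C3*airybi(2^(2/3)*b/2), b)


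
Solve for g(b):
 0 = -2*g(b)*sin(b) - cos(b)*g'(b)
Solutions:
 g(b) = C1*cos(b)^2


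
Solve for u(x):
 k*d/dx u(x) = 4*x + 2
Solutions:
 u(x) = C1 + 2*x^2/k + 2*x/k


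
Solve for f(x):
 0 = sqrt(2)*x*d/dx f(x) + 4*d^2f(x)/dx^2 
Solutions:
 f(x) = C1 + C2*erf(2^(3/4)*x/4)


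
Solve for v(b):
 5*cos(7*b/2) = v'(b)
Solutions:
 v(b) = C1 + 10*sin(7*b/2)/7


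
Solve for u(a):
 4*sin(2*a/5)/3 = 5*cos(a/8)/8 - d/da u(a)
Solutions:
 u(a) = C1 + 5*sin(a/8) + 10*cos(2*a/5)/3


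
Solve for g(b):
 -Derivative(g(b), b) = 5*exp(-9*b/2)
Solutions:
 g(b) = C1 + 10*exp(-9*b/2)/9


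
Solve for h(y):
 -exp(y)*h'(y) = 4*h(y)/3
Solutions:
 h(y) = C1*exp(4*exp(-y)/3)


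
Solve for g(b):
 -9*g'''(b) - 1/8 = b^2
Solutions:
 g(b) = C1 + C2*b + C3*b^2 - b^5/540 - b^3/432


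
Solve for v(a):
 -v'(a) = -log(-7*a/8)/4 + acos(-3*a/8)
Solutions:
 v(a) = C1 + a*log(-a)/4 - a*acos(-3*a/8) - a*log(2) - a/4 + a*log(14)/4 - sqrt(64 - 9*a^2)/3


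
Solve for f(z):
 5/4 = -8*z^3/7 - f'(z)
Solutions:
 f(z) = C1 - 2*z^4/7 - 5*z/4


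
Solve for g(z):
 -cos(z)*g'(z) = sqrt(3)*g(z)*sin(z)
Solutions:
 g(z) = C1*cos(z)^(sqrt(3))


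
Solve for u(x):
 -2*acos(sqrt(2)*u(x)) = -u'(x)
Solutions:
 Integral(1/acos(sqrt(2)*_y), (_y, u(x))) = C1 + 2*x


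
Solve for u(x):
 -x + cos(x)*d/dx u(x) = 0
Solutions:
 u(x) = C1 + Integral(x/cos(x), x)


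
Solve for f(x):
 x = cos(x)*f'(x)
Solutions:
 f(x) = C1 + Integral(x/cos(x), x)


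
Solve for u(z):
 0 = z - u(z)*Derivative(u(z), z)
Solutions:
 u(z) = -sqrt(C1 + z^2)
 u(z) = sqrt(C1 + z^2)


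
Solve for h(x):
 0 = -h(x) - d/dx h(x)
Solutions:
 h(x) = C1*exp(-x)


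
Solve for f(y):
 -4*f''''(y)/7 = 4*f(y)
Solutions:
 f(y) = (C1*sin(sqrt(2)*7^(1/4)*y/2) + C2*cos(sqrt(2)*7^(1/4)*y/2))*exp(-sqrt(2)*7^(1/4)*y/2) + (C3*sin(sqrt(2)*7^(1/4)*y/2) + C4*cos(sqrt(2)*7^(1/4)*y/2))*exp(sqrt(2)*7^(1/4)*y/2)


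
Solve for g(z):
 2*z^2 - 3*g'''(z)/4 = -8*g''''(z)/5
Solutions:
 g(z) = C1 + C2*z + C3*z^2 + C4*exp(15*z/32) + 2*z^5/45 + 64*z^4/135 + 8192*z^3/2025


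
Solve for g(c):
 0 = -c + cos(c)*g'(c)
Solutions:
 g(c) = C1 + Integral(c/cos(c), c)


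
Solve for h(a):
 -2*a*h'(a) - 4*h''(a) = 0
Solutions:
 h(a) = C1 + C2*erf(a/2)


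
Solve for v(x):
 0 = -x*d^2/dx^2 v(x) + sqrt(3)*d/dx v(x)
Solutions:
 v(x) = C1 + C2*x^(1 + sqrt(3))


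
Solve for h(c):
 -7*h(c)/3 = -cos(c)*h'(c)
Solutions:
 h(c) = C1*(sin(c) + 1)^(7/6)/(sin(c) - 1)^(7/6)


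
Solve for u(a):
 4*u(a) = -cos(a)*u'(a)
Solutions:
 u(a) = C1*(sin(a)^2 - 2*sin(a) + 1)/(sin(a)^2 + 2*sin(a) + 1)


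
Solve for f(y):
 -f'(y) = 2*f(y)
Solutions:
 f(y) = C1*exp(-2*y)


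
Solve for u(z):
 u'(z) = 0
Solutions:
 u(z) = C1


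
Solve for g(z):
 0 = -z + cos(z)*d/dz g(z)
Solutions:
 g(z) = C1 + Integral(z/cos(z), z)


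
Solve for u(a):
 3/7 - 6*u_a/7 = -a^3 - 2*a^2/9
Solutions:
 u(a) = C1 + 7*a^4/24 + 7*a^3/81 + a/2


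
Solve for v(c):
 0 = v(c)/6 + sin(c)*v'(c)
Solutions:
 v(c) = C1*(cos(c) + 1)^(1/12)/(cos(c) - 1)^(1/12)


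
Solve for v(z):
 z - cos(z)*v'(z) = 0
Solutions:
 v(z) = C1 + Integral(z/cos(z), z)


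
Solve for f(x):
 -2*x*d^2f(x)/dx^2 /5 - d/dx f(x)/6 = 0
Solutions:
 f(x) = C1 + C2*x^(7/12)


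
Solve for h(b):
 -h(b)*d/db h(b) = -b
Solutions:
 h(b) = -sqrt(C1 + b^2)
 h(b) = sqrt(C1 + b^2)


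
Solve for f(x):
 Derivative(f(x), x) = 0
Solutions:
 f(x) = C1


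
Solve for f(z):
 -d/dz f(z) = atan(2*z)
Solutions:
 f(z) = C1 - z*atan(2*z) + log(4*z^2 + 1)/4


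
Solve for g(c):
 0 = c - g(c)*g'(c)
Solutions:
 g(c) = -sqrt(C1 + c^2)
 g(c) = sqrt(C1 + c^2)


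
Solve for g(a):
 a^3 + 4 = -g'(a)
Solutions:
 g(a) = C1 - a^4/4 - 4*a


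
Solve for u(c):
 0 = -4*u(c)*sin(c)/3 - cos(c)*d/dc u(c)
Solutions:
 u(c) = C1*cos(c)^(4/3)


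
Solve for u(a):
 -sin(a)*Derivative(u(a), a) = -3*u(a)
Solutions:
 u(a) = C1*(cos(a) - 1)^(3/2)/(cos(a) + 1)^(3/2)


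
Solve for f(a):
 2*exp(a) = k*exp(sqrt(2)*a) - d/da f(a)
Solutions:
 f(a) = C1 + sqrt(2)*k*exp(sqrt(2)*a)/2 - 2*exp(a)


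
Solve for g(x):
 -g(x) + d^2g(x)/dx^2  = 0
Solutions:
 g(x) = C1*exp(-x) + C2*exp(x)


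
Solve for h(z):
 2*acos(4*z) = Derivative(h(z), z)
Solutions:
 h(z) = C1 + 2*z*acos(4*z) - sqrt(1 - 16*z^2)/2


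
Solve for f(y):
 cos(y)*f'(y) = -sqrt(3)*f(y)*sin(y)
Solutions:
 f(y) = C1*cos(y)^(sqrt(3))


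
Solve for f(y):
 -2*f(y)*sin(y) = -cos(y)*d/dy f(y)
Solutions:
 f(y) = C1/cos(y)^2


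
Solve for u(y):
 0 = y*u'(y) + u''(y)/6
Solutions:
 u(y) = C1 + C2*erf(sqrt(3)*y)


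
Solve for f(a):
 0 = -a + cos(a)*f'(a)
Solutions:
 f(a) = C1 + Integral(a/cos(a), a)


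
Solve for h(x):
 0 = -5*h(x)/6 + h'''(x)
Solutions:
 h(x) = C3*exp(5^(1/3)*6^(2/3)*x/6) + (C1*sin(2^(2/3)*3^(1/6)*5^(1/3)*x/4) + C2*cos(2^(2/3)*3^(1/6)*5^(1/3)*x/4))*exp(-5^(1/3)*6^(2/3)*x/12)


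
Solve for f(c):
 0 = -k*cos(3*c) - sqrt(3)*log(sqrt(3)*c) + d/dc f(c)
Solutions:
 f(c) = C1 + sqrt(3)*c*(log(c) - 1) + sqrt(3)*c*log(3)/2 + k*sin(3*c)/3


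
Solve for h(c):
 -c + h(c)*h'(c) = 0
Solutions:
 h(c) = -sqrt(C1 + c^2)
 h(c) = sqrt(C1 + c^2)


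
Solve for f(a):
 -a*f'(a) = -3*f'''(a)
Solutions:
 f(a) = C1 + Integral(C2*airyai(3^(2/3)*a/3) + C3*airybi(3^(2/3)*a/3), a)


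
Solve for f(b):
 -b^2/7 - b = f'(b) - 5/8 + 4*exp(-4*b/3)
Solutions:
 f(b) = C1 - b^3/21 - b^2/2 + 5*b/8 + 3*exp(-4*b/3)


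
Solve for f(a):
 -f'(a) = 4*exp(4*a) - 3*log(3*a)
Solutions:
 f(a) = C1 + 3*a*log(a) + 3*a*(-1 + log(3)) - exp(4*a)


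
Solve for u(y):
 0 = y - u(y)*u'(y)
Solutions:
 u(y) = -sqrt(C1 + y^2)
 u(y) = sqrt(C1 + y^2)


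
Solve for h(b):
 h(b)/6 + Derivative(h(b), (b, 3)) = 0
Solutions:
 h(b) = C3*exp(-6^(2/3)*b/6) + (C1*sin(2^(2/3)*3^(1/6)*b/4) + C2*cos(2^(2/3)*3^(1/6)*b/4))*exp(6^(2/3)*b/12)


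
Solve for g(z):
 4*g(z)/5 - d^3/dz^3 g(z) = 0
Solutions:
 g(z) = C3*exp(10^(2/3)*z/5) + (C1*sin(10^(2/3)*sqrt(3)*z/10) + C2*cos(10^(2/3)*sqrt(3)*z/10))*exp(-10^(2/3)*z/10)


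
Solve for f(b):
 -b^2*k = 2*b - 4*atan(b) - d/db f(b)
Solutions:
 f(b) = C1 + b^3*k/3 + b^2 - 4*b*atan(b) + 2*log(b^2 + 1)


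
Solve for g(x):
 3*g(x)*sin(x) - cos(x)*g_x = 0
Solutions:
 g(x) = C1/cos(x)^3


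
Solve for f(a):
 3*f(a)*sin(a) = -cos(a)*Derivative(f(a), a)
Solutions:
 f(a) = C1*cos(a)^3


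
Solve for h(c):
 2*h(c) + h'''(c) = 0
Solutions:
 h(c) = C3*exp(-2^(1/3)*c) + (C1*sin(2^(1/3)*sqrt(3)*c/2) + C2*cos(2^(1/3)*sqrt(3)*c/2))*exp(2^(1/3)*c/2)


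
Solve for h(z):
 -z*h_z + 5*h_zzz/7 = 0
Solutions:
 h(z) = C1 + Integral(C2*airyai(5^(2/3)*7^(1/3)*z/5) + C3*airybi(5^(2/3)*7^(1/3)*z/5), z)


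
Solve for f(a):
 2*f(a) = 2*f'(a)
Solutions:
 f(a) = C1*exp(a)


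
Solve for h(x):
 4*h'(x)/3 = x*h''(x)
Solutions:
 h(x) = C1 + C2*x^(7/3)


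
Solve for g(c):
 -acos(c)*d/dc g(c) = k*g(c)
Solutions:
 g(c) = C1*exp(-k*Integral(1/acos(c), c))


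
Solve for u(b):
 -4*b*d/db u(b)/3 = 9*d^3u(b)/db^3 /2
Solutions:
 u(b) = C1 + Integral(C2*airyai(-2*b/3) + C3*airybi(-2*b/3), b)


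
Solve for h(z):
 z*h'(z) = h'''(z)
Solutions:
 h(z) = C1 + Integral(C2*airyai(z) + C3*airybi(z), z)


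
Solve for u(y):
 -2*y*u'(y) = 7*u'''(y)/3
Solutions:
 u(y) = C1 + Integral(C2*airyai(-6^(1/3)*7^(2/3)*y/7) + C3*airybi(-6^(1/3)*7^(2/3)*y/7), y)


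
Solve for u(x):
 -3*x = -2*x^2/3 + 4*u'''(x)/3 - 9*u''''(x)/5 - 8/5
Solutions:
 u(x) = C1 + C2*x + C3*x^2 + C4*exp(20*x/27) + x^5/120 - 3*x^4/80 - x^3/400


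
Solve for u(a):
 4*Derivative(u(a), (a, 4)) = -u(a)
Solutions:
 u(a) = (C1*sin(a/2) + C2*cos(a/2))*exp(-a/2) + (C3*sin(a/2) + C4*cos(a/2))*exp(a/2)


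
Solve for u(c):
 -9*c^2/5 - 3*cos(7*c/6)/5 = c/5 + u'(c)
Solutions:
 u(c) = C1 - 3*c^3/5 - c^2/10 - 18*sin(7*c/6)/35


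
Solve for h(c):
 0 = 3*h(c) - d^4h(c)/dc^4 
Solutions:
 h(c) = C1*exp(-3^(1/4)*c) + C2*exp(3^(1/4)*c) + C3*sin(3^(1/4)*c) + C4*cos(3^(1/4)*c)


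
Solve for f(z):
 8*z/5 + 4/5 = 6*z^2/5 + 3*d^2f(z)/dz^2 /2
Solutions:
 f(z) = C1 + C2*z - z^4/15 + 8*z^3/45 + 4*z^2/15


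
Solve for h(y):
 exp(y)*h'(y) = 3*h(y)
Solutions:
 h(y) = C1*exp(-3*exp(-y))


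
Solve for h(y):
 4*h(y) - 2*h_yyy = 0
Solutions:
 h(y) = C3*exp(2^(1/3)*y) + (C1*sin(2^(1/3)*sqrt(3)*y/2) + C2*cos(2^(1/3)*sqrt(3)*y/2))*exp(-2^(1/3)*y/2)


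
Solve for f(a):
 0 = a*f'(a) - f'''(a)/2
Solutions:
 f(a) = C1 + Integral(C2*airyai(2^(1/3)*a) + C3*airybi(2^(1/3)*a), a)


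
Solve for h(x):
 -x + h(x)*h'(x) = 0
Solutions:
 h(x) = -sqrt(C1 + x^2)
 h(x) = sqrt(C1 + x^2)


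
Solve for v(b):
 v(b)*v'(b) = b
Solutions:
 v(b) = -sqrt(C1 + b^2)
 v(b) = sqrt(C1 + b^2)


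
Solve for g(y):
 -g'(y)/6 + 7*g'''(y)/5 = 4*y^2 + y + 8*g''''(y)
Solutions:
 g(y) = C1 + C2*exp(y*(49/(60*sqrt(86570) + 17657)^(1/3) + 14 + (60*sqrt(86570) + 17657)^(1/3))/240)*sin(sqrt(3)*y*(-(60*sqrt(86570) + 17657)^(1/3) + 49/(60*sqrt(86570) + 17657)^(1/3))/240) + C3*exp(y*(49/(60*sqrt(86570) + 17657)^(1/3) + 14 + (60*sqrt(86570) + 17657)^(1/3))/240)*cos(sqrt(3)*y*(-(60*sqrt(86570) + 17657)^(1/3) + 49/(60*sqrt(86570) + 17657)^(1/3))/240) + C4*exp(y*(-(60*sqrt(86570) + 17657)^(1/3) - 49/(60*sqrt(86570) + 17657)^(1/3) + 7)/120) - 8*y^3 - 3*y^2 - 2016*y/5


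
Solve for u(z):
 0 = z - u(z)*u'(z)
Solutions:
 u(z) = -sqrt(C1 + z^2)
 u(z) = sqrt(C1 + z^2)


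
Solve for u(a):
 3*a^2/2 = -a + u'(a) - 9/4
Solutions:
 u(a) = C1 + a^3/2 + a^2/2 + 9*a/4


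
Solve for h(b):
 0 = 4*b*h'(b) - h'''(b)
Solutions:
 h(b) = C1 + Integral(C2*airyai(2^(2/3)*b) + C3*airybi(2^(2/3)*b), b)


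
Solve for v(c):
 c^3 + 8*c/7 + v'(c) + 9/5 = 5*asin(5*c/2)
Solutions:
 v(c) = C1 - c^4/4 - 4*c^2/7 + 5*c*asin(5*c/2) - 9*c/5 + sqrt(4 - 25*c^2)


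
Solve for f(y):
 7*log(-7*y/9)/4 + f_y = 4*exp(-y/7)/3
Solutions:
 f(y) = C1 - 7*y*log(-y)/4 + 7*y*(-log(7) + 1 + 2*log(3))/4 - 28*exp(-y/7)/3


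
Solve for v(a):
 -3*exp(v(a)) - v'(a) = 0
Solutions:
 v(a) = log(1/(C1 + 3*a))


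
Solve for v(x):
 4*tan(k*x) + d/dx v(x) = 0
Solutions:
 v(x) = C1 - 4*Piecewise((-log(cos(k*x))/k, Ne(k, 0)), (0, True))


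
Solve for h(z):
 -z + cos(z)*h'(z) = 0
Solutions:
 h(z) = C1 + Integral(z/cos(z), z)


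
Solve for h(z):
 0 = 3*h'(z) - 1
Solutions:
 h(z) = C1 + z/3


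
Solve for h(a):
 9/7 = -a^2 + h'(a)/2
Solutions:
 h(a) = C1 + 2*a^3/3 + 18*a/7


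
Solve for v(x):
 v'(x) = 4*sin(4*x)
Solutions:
 v(x) = C1 - cos(4*x)


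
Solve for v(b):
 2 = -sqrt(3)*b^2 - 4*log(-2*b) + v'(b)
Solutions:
 v(b) = C1 + sqrt(3)*b^3/3 + 4*b*log(-b) + 2*b*(-1 + 2*log(2))


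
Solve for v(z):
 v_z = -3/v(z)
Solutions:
 v(z) = -sqrt(C1 - 6*z)
 v(z) = sqrt(C1 - 6*z)


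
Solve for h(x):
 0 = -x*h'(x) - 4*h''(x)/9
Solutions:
 h(x) = C1 + C2*erf(3*sqrt(2)*x/4)


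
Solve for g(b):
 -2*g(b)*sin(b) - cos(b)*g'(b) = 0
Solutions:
 g(b) = C1*cos(b)^2


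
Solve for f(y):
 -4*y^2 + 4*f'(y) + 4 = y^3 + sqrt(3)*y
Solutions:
 f(y) = C1 + y^4/16 + y^3/3 + sqrt(3)*y^2/8 - y


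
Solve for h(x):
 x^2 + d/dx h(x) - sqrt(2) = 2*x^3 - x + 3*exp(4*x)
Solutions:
 h(x) = C1 + x^4/2 - x^3/3 - x^2/2 + sqrt(2)*x + 3*exp(4*x)/4


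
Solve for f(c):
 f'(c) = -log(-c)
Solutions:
 f(c) = C1 - c*log(-c) + c


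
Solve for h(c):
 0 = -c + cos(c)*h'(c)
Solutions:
 h(c) = C1 + Integral(c/cos(c), c)


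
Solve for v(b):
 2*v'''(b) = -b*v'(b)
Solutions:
 v(b) = C1 + Integral(C2*airyai(-2^(2/3)*b/2) + C3*airybi(-2^(2/3)*b/2), b)


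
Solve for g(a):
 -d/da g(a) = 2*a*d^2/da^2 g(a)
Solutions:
 g(a) = C1 + C2*sqrt(a)


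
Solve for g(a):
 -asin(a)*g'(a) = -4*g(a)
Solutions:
 g(a) = C1*exp(4*Integral(1/asin(a), a))


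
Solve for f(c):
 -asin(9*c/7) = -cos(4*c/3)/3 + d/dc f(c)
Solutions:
 f(c) = C1 - c*asin(9*c/7) - sqrt(49 - 81*c^2)/9 + sin(4*c/3)/4


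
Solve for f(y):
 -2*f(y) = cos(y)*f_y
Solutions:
 f(y) = C1*(sin(y) - 1)/(sin(y) + 1)


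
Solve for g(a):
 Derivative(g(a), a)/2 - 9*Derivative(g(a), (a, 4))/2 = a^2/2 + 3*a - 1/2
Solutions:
 g(a) = C1 + C4*exp(3^(1/3)*a/3) + a^3/3 + 3*a^2 - a + (C2*sin(3^(5/6)*a/6) + C3*cos(3^(5/6)*a/6))*exp(-3^(1/3)*a/6)


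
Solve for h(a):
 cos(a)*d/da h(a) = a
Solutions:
 h(a) = C1 + Integral(a/cos(a), a)


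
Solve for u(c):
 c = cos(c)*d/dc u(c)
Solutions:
 u(c) = C1 + Integral(c/cos(c), c)


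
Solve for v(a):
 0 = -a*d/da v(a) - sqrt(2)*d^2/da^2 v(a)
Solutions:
 v(a) = C1 + C2*erf(2^(1/4)*a/2)


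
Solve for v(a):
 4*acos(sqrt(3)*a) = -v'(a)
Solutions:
 v(a) = C1 - 4*a*acos(sqrt(3)*a) + 4*sqrt(3)*sqrt(1 - 3*a^2)/3


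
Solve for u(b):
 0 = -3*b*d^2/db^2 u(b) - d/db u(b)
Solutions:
 u(b) = C1 + C2*b^(2/3)


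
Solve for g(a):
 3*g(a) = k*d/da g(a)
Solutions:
 g(a) = C1*exp(3*a/k)


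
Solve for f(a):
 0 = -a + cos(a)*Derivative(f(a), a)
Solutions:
 f(a) = C1 + Integral(a/cos(a), a)


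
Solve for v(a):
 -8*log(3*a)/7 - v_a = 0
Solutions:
 v(a) = C1 - 8*a*log(a)/7 - 8*a*log(3)/7 + 8*a/7


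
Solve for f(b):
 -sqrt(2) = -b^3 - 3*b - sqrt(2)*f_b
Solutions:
 f(b) = C1 - sqrt(2)*b^4/8 - 3*sqrt(2)*b^2/4 + b


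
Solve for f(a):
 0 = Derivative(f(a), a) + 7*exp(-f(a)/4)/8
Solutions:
 f(a) = 4*log(C1 - 7*a/32)


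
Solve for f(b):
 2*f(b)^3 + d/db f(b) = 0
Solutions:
 f(b) = -sqrt(2)*sqrt(-1/(C1 - 2*b))/2
 f(b) = sqrt(2)*sqrt(-1/(C1 - 2*b))/2


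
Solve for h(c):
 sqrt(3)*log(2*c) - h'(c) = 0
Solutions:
 h(c) = C1 + sqrt(3)*c*log(c) - sqrt(3)*c + sqrt(3)*c*log(2)


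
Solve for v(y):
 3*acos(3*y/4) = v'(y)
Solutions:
 v(y) = C1 + 3*y*acos(3*y/4) - sqrt(16 - 9*y^2)


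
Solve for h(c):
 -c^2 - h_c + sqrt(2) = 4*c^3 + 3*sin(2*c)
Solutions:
 h(c) = C1 - c^4 - c^3/3 + sqrt(2)*c + 3*cos(2*c)/2


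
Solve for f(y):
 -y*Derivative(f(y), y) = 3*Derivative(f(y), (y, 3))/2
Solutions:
 f(y) = C1 + Integral(C2*airyai(-2^(1/3)*3^(2/3)*y/3) + C3*airybi(-2^(1/3)*3^(2/3)*y/3), y)


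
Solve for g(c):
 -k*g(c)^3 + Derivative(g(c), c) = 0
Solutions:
 g(c) = -sqrt(2)*sqrt(-1/(C1 + c*k))/2
 g(c) = sqrt(2)*sqrt(-1/(C1 + c*k))/2


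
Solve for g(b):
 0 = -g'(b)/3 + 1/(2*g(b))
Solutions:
 g(b) = -sqrt(C1 + 3*b)
 g(b) = sqrt(C1 + 3*b)


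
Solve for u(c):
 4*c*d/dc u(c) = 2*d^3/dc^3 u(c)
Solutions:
 u(c) = C1 + Integral(C2*airyai(2^(1/3)*c) + C3*airybi(2^(1/3)*c), c)


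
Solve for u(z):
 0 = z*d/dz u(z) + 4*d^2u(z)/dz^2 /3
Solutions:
 u(z) = C1 + C2*erf(sqrt(6)*z/4)


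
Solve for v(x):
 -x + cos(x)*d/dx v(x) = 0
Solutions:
 v(x) = C1 + Integral(x/cos(x), x)


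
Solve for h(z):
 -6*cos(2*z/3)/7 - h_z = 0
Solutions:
 h(z) = C1 - 9*sin(2*z/3)/7


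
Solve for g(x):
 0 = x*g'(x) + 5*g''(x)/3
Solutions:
 g(x) = C1 + C2*erf(sqrt(30)*x/10)


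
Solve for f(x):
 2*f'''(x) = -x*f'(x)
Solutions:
 f(x) = C1 + Integral(C2*airyai(-2^(2/3)*x/2) + C3*airybi(-2^(2/3)*x/2), x)


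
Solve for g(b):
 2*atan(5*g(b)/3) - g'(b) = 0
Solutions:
 Integral(1/atan(5*_y/3), (_y, g(b))) = C1 + 2*b


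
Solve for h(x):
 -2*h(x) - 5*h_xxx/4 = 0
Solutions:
 h(x) = C3*exp(-2*5^(2/3)*x/5) + (C1*sin(sqrt(3)*5^(2/3)*x/5) + C2*cos(sqrt(3)*5^(2/3)*x/5))*exp(5^(2/3)*x/5)


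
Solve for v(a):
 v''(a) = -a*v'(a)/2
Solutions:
 v(a) = C1 + C2*erf(a/2)


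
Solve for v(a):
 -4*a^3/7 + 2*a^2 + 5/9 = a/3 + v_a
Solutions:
 v(a) = C1 - a^4/7 + 2*a^3/3 - a^2/6 + 5*a/9


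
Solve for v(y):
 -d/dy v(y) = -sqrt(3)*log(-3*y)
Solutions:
 v(y) = C1 + sqrt(3)*y*log(-y) + sqrt(3)*y*(-1 + log(3))


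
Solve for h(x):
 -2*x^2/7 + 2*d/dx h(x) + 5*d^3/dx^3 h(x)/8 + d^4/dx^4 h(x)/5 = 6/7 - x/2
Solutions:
 h(x) = C1 + C2*exp(x*(-50 + 125*5^(2/3)/(96*sqrt(30111) + 16949)^(1/3) + 5^(1/3)*(96*sqrt(30111) + 16949)^(1/3))/48)*sin(sqrt(3)*5^(1/3)*x*(-(96*sqrt(30111) + 16949)^(1/3) + 125*5^(1/3)/(96*sqrt(30111) + 16949)^(1/3))/48) + C3*exp(x*(-50 + 125*5^(2/3)/(96*sqrt(30111) + 16949)^(1/3) + 5^(1/3)*(96*sqrt(30111) + 16949)^(1/3))/48)*cos(sqrt(3)*5^(1/3)*x*(-(96*sqrt(30111) + 16949)^(1/3) + 125*5^(1/3)/(96*sqrt(30111) + 16949)^(1/3))/48) + C4*exp(-x*(125*5^(2/3)/(96*sqrt(30111) + 16949)^(1/3) + 25 + 5^(1/3)*(96*sqrt(30111) + 16949)^(1/3))/24) + x^3/21 - x^2/8 + 19*x/56


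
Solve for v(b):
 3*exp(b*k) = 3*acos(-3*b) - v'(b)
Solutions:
 v(b) = C1 + 3*b*acos(-3*b) + sqrt(1 - 9*b^2) - 3*Piecewise((exp(b*k)/k, Ne(k, 0)), (b, True))


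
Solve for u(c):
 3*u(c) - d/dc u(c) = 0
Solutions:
 u(c) = C1*exp(3*c)


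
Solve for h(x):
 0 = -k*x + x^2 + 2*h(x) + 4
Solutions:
 h(x) = k*x/2 - x^2/2 - 2


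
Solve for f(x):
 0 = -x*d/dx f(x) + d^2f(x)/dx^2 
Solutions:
 f(x) = C1 + C2*erfi(sqrt(2)*x/2)


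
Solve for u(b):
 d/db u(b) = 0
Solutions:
 u(b) = C1


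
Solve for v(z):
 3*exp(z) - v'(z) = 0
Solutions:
 v(z) = C1 + 3*exp(z)


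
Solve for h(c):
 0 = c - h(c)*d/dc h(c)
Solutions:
 h(c) = -sqrt(C1 + c^2)
 h(c) = sqrt(C1 + c^2)


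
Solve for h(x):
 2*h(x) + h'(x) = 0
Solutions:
 h(x) = C1*exp(-2*x)


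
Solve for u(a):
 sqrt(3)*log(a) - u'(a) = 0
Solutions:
 u(a) = C1 + sqrt(3)*a*log(a) - sqrt(3)*a


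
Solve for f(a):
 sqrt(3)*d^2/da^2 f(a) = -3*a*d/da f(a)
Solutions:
 f(a) = C1 + C2*erf(sqrt(2)*3^(1/4)*a/2)


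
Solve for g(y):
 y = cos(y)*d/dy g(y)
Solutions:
 g(y) = C1 + Integral(y/cos(y), y)


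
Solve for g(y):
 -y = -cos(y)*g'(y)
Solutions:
 g(y) = C1 + Integral(y/cos(y), y)


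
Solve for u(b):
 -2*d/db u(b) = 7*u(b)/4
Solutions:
 u(b) = C1*exp(-7*b/8)


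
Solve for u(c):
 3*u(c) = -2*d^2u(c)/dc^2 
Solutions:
 u(c) = C1*sin(sqrt(6)*c/2) + C2*cos(sqrt(6)*c/2)


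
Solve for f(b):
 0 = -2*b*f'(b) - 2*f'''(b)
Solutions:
 f(b) = C1 + Integral(C2*airyai(-b) + C3*airybi(-b), b)


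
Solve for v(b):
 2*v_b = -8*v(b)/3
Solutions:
 v(b) = C1*exp(-4*b/3)


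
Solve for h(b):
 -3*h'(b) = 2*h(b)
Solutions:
 h(b) = C1*exp(-2*b/3)


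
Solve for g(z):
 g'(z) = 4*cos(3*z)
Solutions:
 g(z) = C1 + 4*sin(3*z)/3


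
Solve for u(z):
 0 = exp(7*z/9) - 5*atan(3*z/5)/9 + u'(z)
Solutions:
 u(z) = C1 + 5*z*atan(3*z/5)/9 - 9*exp(7*z/9)/7 - 25*log(9*z^2 + 25)/54


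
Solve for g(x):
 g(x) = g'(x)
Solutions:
 g(x) = C1*exp(x)


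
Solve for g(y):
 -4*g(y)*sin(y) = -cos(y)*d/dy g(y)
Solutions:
 g(y) = C1/cos(y)^4


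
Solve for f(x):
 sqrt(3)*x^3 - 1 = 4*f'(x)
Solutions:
 f(x) = C1 + sqrt(3)*x^4/16 - x/4


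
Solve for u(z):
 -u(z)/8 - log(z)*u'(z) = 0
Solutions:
 u(z) = C1*exp(-li(z)/8)


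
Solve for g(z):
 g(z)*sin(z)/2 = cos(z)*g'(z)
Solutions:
 g(z) = C1/sqrt(cos(z))


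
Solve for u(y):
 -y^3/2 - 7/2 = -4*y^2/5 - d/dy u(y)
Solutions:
 u(y) = C1 + y^4/8 - 4*y^3/15 + 7*y/2


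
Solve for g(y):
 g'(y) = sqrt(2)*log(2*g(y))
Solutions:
 -sqrt(2)*Integral(1/(log(_y) + log(2)), (_y, g(y)))/2 = C1 - y


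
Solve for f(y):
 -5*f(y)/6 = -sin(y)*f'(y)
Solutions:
 f(y) = C1*(cos(y) - 1)^(5/12)/(cos(y) + 1)^(5/12)


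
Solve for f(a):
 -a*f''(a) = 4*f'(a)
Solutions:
 f(a) = C1 + C2/a^3


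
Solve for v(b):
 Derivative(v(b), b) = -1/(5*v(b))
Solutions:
 v(b) = -sqrt(C1 - 10*b)/5
 v(b) = sqrt(C1 - 10*b)/5


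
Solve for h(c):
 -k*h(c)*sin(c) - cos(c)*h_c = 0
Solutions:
 h(c) = C1*exp(k*log(cos(c)))


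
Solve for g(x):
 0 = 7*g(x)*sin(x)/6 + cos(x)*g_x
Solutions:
 g(x) = C1*cos(x)^(7/6)


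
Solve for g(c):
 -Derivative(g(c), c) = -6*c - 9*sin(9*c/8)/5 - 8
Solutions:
 g(c) = C1 + 3*c^2 + 8*c - 8*cos(9*c/8)/5


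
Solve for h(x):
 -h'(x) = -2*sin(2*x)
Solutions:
 h(x) = C1 - cos(2*x)


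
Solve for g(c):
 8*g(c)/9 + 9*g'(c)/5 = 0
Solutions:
 g(c) = C1*exp(-40*c/81)


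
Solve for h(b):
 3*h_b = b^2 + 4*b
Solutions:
 h(b) = C1 + b^3/9 + 2*b^2/3


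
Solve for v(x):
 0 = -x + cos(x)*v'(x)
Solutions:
 v(x) = C1 + Integral(x/cos(x), x)


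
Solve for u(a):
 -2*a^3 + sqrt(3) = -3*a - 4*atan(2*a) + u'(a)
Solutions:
 u(a) = C1 - a^4/2 + 3*a^2/2 + 4*a*atan(2*a) + sqrt(3)*a - log(4*a^2 + 1)
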